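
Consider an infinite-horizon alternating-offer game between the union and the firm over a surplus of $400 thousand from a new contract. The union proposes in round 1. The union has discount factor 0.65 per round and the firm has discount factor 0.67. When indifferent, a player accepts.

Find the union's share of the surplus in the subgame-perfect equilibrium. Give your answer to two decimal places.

233.84

When the union proposes, the firm accepts any offer worth at least 0.67 times what the firm would get by proposing next round; and vice versa.
This gives x = 400 − 0.67y and y = 400 − 0.65x, where x and y are each side's share when it proposes.
Hence (1 − 0.67·0.65)x = 400(1 − 0.67), i.e. 0.5645·x = 132.
x ≈ 233.8353; the firm's share is 400 − x ≈ 166.1647.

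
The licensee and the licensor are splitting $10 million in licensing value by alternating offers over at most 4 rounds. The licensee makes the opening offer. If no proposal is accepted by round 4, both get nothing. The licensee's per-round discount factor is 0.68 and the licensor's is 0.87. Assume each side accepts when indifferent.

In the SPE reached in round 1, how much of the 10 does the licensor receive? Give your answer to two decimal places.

Round 4 (the licensor proposes): rejection yields 0 for the licensee; the licensor offers 0 and keeps 10.
Round 3 (the licensee proposes): the licensor can get 10 next round, worth 0.87 × 10 = 8.7 now; the licensee offers that and keeps 1.3.
Round 2 (the licensor proposes): the licensee can get 1.3 next round, worth 0.68 × 1.3 = 0.884 now; the licensor offers that and keeps 9.116.
Round 1 (the licensee proposes): the licensor can get 9.116 next round, worth 0.87 × 9.116 = 7.93092 now; the licensee offers that and keeps 2.06908.

7.93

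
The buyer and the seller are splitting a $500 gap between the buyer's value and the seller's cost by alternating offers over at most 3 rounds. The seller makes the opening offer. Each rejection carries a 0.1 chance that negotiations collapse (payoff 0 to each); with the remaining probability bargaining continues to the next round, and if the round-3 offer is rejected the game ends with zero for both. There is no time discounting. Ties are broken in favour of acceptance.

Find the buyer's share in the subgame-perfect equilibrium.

45

By backward induction:
Round 3 (the seller proposes): rejection yields 0 for the buyer; the seller offers 0 and keeps 500.
Round 2 (the buyer proposes): rejecting gives the seller an expected 0.9 × 500 = 450, so the buyer offers 450, keeping 50.
Round 1 (the seller proposes): rejecting gives the buyer an expected 0.9 × 50 = 45, so the seller offers 45, keeping 455.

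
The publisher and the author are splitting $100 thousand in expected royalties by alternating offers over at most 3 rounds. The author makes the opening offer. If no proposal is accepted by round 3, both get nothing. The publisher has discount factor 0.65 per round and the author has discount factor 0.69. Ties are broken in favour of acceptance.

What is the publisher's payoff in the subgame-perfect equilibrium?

Round 3 (the author proposes): the publisher will accept anything ≥ 0, so the author offers 0 and keeps 100.
Round 2 (the publisher proposes): the author can get 100 next round, worth 0.69 × 100 = 69 now, so the publisher offers 69, keeping 31.
Round 1 (the author proposes): the publisher can get 31 next round, worth 0.65 × 31 = 20.15 now. The author offers 20.15 and keeps 100 − 20.15 = 79.85.

20.15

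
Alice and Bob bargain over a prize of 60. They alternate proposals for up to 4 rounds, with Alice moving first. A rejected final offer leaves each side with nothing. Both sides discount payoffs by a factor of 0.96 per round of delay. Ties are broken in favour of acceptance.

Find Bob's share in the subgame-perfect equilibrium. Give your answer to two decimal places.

Round 4 (Bob proposes): Alice will accept anything ≥ 0, so Bob offers 0 and keeps 60.
Round 3 (Alice proposes): Bob can get 60 next round, worth 0.96 × 60 = 57.6 now. Alice offers 57.6 and keeps 60 − 57.6 = 2.4.
Round 2 (Bob proposes): Alice can get 2.4 next round, worth 0.96 × 2.4 = 2.304 now, so Bob offers 2.304, keeping 57.696.
Round 1 (Alice proposes): Bob can get 57.696 next round, worth 0.96 × 57.696 = 55.38816 now; Alice offers that and keeps 4.61184.

55.39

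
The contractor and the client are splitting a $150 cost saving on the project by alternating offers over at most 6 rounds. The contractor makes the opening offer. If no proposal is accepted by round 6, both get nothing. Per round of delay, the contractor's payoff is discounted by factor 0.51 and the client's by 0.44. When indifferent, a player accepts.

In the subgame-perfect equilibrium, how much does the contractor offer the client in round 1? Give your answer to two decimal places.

42.92

Solve by backward induction from round 6.
Round 6 (the client proposes): rejection yields 0 for the contractor; the client offers 0 and keeps 150.
Round 5 (the contractor proposes): the client can get 150 next round, worth 0.44 × 150 = 66 now, so the contractor offers 66, keeping 84.
Round 4 (the client proposes): the contractor can get 84 next round, worth 0.51 × 84 = 42.84 now, so the client offers 42.84, keeping 107.16.
Round 3 (the contractor proposes): the client can get 107.16 next round, worth 0.44 × 107.16 = 47.1504 now. The contractor offers 47.1504 and keeps 150 − 47.1504 = 102.8496.
Round 2 (the client proposes): the contractor can get 102.8496 next round, worth 0.51 × 102.8496 = 52.453296 now. The client offers 52.453296 and keeps 150 − 52.453296 = 97.546704.
Round 1 (the contractor proposes): the client can get 97.546704 next round, worth 0.44 × 97.546704 = 42.92054976 now; the contractor offers that and keeps 107.07945024.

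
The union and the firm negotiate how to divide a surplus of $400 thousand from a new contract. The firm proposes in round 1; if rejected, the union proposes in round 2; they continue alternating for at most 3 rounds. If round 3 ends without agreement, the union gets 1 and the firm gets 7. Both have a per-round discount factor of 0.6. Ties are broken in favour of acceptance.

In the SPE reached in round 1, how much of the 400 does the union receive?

Work backward from the last round.
Round 3 (the firm proposes): the union gets 1 if talks fail, so the firm offers 1 and keeps 399.
Round 2 (the union proposes): the firm can get 399 next round, worth 0.6 × 399 = 239.4 now; the union offers that and keeps 160.6.
Round 1 (the firm proposes): the union can get 160.6 next round, worth 0.6 × 160.6 = 96.36 now. The firm offers 96.36 and keeps 400 − 96.36 = 303.64.

96.36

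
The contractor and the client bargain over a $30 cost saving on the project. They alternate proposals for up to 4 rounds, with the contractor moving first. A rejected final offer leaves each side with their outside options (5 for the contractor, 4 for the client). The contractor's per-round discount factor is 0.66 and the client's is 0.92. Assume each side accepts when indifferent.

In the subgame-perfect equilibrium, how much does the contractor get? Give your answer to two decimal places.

Round 4 (the client proposes): the contractor gets 5 if talks fail, so the client offers 5 and keeps 25.
Round 3 (the contractor proposes): the client can get 25 next round, worth 0.92 × 25 = 23 now; the contractor offers that and keeps 7.
Round 2 (the client proposes): the contractor can get 7 next round, worth 0.66 × 7 = 4.62 now. The client offers 4.62 and keeps 30 − 4.62 = 25.38.
Round 1 (the contractor proposes): the client can get 25.38 next round, worth 0.92 × 25.38 = 23.3496 now; the contractor offers that and keeps 6.6504.

6.65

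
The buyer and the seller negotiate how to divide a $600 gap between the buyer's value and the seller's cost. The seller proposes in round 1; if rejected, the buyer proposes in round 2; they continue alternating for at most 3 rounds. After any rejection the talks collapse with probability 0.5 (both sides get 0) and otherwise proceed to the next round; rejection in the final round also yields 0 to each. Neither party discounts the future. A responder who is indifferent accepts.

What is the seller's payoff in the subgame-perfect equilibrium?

By backward induction:
Round 3 (the seller proposes): rejection yields 0 for the buyer; the seller offers 0 and keeps 600.
Round 2 (the buyer proposes): rejecting gives the seller an expected 0.5 × 600 = 300, so the buyer offers 300, keeping 300.
Round 1 (the seller proposes): rejecting gives the buyer an expected 0.5 × 300 = 150, so the seller offers 150, keeping 450.

450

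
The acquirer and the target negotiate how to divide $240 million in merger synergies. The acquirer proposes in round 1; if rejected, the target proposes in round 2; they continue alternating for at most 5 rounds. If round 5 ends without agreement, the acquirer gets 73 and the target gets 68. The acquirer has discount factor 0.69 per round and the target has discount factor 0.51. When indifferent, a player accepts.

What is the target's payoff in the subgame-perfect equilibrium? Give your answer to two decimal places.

59.72

Solve by backward induction from round 5.
Round 5 (the acquirer proposes): the target gets 68 if talks fail, so the acquirer offers 68 and keeps 172.
Round 4 (the target proposes): the acquirer can get 172 next round, worth 0.69 × 172 = 118.68 now; the target offers that and keeps 121.32.
Round 3 (the acquirer proposes): the target can get 121.32 next round, worth 0.51 × 121.32 = 61.8732 now. The acquirer offers 61.8732 and keeps 240 − 61.8732 = 178.1268.
Round 2 (the target proposes): the acquirer can get 178.1268 next round, worth 0.69 × 178.1268 = 122.907492 now; the target offers that and keeps 117.092508.
Round 1 (the acquirer proposes): the target can get 117.092508 next round, worth 0.51 × 117.092508 = 59.71717908 now. The acquirer offers 59.71717908 and keeps 240 − 59.71717908 = 180.28282092.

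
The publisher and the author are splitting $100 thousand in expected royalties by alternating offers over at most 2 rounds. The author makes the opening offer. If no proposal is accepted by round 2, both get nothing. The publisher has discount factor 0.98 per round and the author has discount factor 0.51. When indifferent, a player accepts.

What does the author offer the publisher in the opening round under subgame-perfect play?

Round 2 (the publisher proposes): the author will accept anything ≥ 0, so the publisher offers 0 and keeps 100.
Round 1 (the author proposes): the publisher can get 100 next round, worth 0.98 × 100 = 98 now. The author offers 98 and keeps 100 − 98 = 2.

98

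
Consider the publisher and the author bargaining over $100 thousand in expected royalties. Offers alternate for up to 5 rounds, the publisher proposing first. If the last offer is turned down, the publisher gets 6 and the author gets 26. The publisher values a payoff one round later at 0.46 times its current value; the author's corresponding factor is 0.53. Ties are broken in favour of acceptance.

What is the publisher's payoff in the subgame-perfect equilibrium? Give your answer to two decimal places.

62.86

Round 5 (the publisher proposes): the author gets 26 if talks fail, so the publisher offers 26 and keeps 74.
Round 4 (the author proposes): the publisher can get 74 next round, worth 0.46 × 74 = 34.04 now, so the author offers 34.04, keeping 65.96.
Round 3 (the publisher proposes): the author can get 65.96 next round, worth 0.53 × 65.96 = 34.9588 now. The publisher offers 34.9588 and keeps 100 − 34.9588 = 65.0412.
Round 2 (the author proposes): the publisher can get 65.0412 next round, worth 0.46 × 65.0412 = 29.918952 now, so the author offers 29.918952, keeping 70.081048.
Round 1 (the publisher proposes): the author can get 70.081048 next round, worth 0.53 × 70.081048 = 37.14295544 now, so the publisher offers 37.14295544, keeping 62.85704456.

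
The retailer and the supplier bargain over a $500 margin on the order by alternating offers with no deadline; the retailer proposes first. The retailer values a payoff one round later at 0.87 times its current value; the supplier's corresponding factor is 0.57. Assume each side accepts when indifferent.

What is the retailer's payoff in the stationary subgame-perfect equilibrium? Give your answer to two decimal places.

426.50

Let x be the retailer's share when the retailer proposes and y be the supplier's share when the supplier proposes.
The supplier accepts iff offered ≥ 0.57·y, so x = 500 − 0.57y. Symmetrically y = 500 − 0.87x.
Substituting: x = 500 − 0.57(500 − 0.87x), giving x(1 − 0.87·0.57) = 500(1 − 0.57).
So x = 500 × 0.43 / 0.5041 ≈ 426.5027, and the supplier receives 500 − x ≈ 73.4973.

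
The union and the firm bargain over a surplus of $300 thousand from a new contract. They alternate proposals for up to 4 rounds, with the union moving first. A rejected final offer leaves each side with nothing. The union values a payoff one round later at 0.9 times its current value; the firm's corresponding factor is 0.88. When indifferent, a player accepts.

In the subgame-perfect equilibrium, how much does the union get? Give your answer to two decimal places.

64.51

Round 4 (the firm proposes): the union will accept anything ≥ 0, so the firm offers 0 and keeps 300.
Round 3 (the union proposes): the firm can get 300 next round, worth 0.88 × 300 = 264 now. The union offers 264 and keeps 300 − 264 = 36.
Round 2 (the firm proposes): the union can get 36 next round, worth 0.9 × 36 = 32.4 now. The firm offers 32.4 and keeps 300 − 32.4 = 267.6.
Round 1 (the union proposes): the firm can get 267.6 next round, worth 0.88 × 267.6 = 235.488 now, so the union offers 235.488, keeping 64.512.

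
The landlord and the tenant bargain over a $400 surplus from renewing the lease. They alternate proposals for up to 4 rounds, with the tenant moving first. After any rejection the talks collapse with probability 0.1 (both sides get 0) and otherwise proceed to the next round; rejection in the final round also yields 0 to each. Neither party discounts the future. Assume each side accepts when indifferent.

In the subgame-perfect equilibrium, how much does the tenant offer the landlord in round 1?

By backward induction:
Round 4 (the landlord proposes): the tenant will accept anything ≥ 0, so the landlord offers 0 and keeps 400.
Round 3 (the tenant proposes): rejecting gives the landlord an expected 0.9 × 400 = 360, so the tenant offers 360, keeping 40.
Round 2 (the landlord proposes): rejecting gives the tenant an expected 0.9 × 40 = 36, so the landlord offers 36, keeping 364.
Round 1 (the tenant proposes): rejecting gives the landlord an expected 0.9 × 364 = 327.6, so the tenant offers 327.6, keeping 72.4.

327.6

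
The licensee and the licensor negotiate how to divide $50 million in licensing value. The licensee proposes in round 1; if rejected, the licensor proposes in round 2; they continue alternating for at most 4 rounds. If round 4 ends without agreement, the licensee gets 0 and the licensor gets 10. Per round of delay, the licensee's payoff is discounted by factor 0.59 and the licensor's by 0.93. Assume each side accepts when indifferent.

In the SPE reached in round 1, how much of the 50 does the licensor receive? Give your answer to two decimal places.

44.58

Round 4 (the licensor proposes): rejection yields 0 for the licensee; the licensor offers 0 and keeps 50.
Round 3 (the licensee proposes): the licensor can get 50 next round, worth 0.93 × 50 = 46.5 now, so the licensee offers 46.5, keeping 3.5.
Round 2 (the licensor proposes): the licensee can get 3.5 next round, worth 0.59 × 3.5 = 2.065 now, so the licensor offers 2.065, keeping 47.935.
Round 1 (the licensee proposes): the licensor can get 47.935 next round, worth 0.93 × 47.935 = 44.57955 now; the licensee offers that and keeps 5.42045.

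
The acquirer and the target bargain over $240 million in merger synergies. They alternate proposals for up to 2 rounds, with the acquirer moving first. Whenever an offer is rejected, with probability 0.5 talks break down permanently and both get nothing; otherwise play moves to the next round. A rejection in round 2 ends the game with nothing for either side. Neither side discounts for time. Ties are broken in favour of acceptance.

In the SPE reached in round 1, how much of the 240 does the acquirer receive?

120

Round 2 (the target proposes): rejection yields 0 for the acquirer; the target offers 0 and keeps 240.
Round 1 (the acquirer proposes): rejecting gives the target an expected 0.5 × 240 = 120. The acquirer offers 120 and keeps 240 − 120 = 120.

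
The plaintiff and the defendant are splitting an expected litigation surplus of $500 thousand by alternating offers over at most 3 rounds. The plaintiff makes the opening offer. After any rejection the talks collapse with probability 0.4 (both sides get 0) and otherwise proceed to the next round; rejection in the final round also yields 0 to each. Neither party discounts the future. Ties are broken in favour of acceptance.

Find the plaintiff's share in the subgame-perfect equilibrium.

By backward induction:
Round 3 (the plaintiff proposes): the defendant will accept anything ≥ 0, so the plaintiff offers 0 and keeps 500.
Round 2 (the defendant proposes): rejecting gives the plaintiff an expected 0.6 × 500 = 300; the defendant offers that and keeps 200.
Round 1 (the plaintiff proposes): rejecting gives the defendant an expected 0.6 × 200 = 120; the plaintiff offers that and keeps 380.

380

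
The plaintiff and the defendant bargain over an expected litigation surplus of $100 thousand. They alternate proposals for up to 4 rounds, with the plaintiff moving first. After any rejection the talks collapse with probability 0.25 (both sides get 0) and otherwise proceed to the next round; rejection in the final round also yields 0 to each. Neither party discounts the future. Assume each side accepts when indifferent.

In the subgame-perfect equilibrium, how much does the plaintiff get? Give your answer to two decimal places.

By backward induction:
Round 4 (the defendant proposes): the plaintiff will accept anything ≥ 0, so the defendant offers 0 and keeps 100.
Round 3 (the plaintiff proposes): rejecting gives the defendant an expected 0.75 × 100 = 75, so the plaintiff offers 75, keeping 25.
Round 2 (the defendant proposes): rejecting gives the plaintiff an expected 0.75 × 25 = 18.75, so the defendant offers 18.75, keeping 81.25.
Round 1 (the plaintiff proposes): rejecting gives the defendant an expected 0.75 × 81.25 = 60.9375. The plaintiff offers 60.9375 and keeps 100 − 60.9375 = 39.0625.

39.06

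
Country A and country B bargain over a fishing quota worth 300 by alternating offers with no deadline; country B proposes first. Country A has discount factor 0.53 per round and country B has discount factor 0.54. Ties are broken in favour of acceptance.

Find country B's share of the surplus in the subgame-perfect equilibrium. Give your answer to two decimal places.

197.53

Let x be country B's share when country B proposes and y be country A's share when country A proposes.
Country A accepts iff offered ≥ 0.53·y, so x = 300 − 0.53y. Symmetrically y = 300 − 0.54x.
Substituting: x = 300 − 0.53(300 − 0.54x), giving x(1 − 0.54·0.53) = 300(1 − 0.53).
So x = 300 × 0.47 / 0.7138 ≈ 197.5343, and country A receives 300 − x ≈ 102.4657.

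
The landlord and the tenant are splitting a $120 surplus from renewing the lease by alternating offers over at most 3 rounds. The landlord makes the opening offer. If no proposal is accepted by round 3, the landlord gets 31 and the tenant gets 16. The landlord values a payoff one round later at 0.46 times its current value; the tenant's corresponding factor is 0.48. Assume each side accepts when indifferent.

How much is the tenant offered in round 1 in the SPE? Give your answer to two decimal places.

34.64

Round 3 (the landlord proposes): the tenant gets 16 if talks fail, so the landlord offers 16 and keeps 104.
Round 2 (the tenant proposes): the landlord can get 104 next round, worth 0.46 × 104 = 47.84 now; the tenant offers that and keeps 72.16.
Round 1 (the landlord proposes): the tenant can get 72.16 next round, worth 0.48 × 72.16 = 34.6368 now; the landlord offers that and keeps 85.3632.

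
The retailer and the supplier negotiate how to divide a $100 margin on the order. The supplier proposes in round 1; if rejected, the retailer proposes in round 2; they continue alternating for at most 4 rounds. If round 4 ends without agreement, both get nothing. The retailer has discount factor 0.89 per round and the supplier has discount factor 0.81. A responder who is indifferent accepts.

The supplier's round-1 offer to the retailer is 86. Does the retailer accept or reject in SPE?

Round 4 (the retailer proposes): the supplier will accept anything ≥ 0, so the retailer offers 0 and keeps 100.
Round 3 (the supplier proposes): the retailer can get 100 next round, worth 0.89 × 100 = 89 now. The supplier offers 89 and keeps 100 − 89 = 11.
Round 2 (the retailer proposes): the supplier can get 11 next round, worth 0.81 × 11 = 8.91 now. The retailer offers 8.91 and keeps 100 − 8.91 = 91.09.
So by rejecting in round 1, the retailer gets 91.09 next round, worth 0.89 × 91.09 = 81.0701 now.
Offer 86 ≥ 81.0701, so the retailer accepts.

Accept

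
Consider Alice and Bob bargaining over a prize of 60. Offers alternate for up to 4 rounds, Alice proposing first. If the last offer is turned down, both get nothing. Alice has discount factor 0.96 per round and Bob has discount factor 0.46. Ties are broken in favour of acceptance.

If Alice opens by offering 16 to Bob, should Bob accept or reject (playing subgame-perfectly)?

Work out Bob's continuation value if the offer is rejected.
Round 4 (Bob proposes): rejection yields 0 for Alice; Bob offers 0 and keeps 60.
Round 3 (Alice proposes): Bob can get 60 next round, worth 0.46 × 60 = 27.6 now, so Alice offers 27.6, keeping 32.4.
Round 2 (Bob proposes): Alice can get 32.4 next round, worth 0.96 × 32.4 = 31.104 now, so Bob offers 31.104, keeping 28.896.
So by rejecting in round 1, Bob gets 28.896 next round, worth 0.46 × 28.896 = 13.29216 now.
Offer 16 ≥ 13.29216, so Bob accepts.

Accept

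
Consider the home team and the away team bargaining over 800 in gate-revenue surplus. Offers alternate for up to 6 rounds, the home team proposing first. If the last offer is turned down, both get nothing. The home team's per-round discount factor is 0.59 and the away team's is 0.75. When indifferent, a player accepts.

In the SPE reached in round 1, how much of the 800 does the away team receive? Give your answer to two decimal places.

Round 6 (the away team proposes): the home team will accept anything ≥ 0, so the away team offers 0 and keeps 800.
Round 5 (the home team proposes): the away team can get 800 next round, worth 0.75 × 800 = 600 now; the home team offers that and keeps 200.
Round 4 (the away team proposes): the home team can get 200 next round, worth 0.59 × 200 = 118 now, so the away team offers 118, keeping 682.
Round 3 (the home team proposes): the away team can get 682 next round, worth 0.75 × 682 = 511.5 now; the home team offers that and keeps 288.5.
Round 2 (the away team proposes): the home team can get 288.5 next round, worth 0.59 × 288.5 = 170.215 now. The away team offers 170.215 and keeps 800 − 170.215 = 629.785.
Round 1 (the home team proposes): the away team can get 629.785 next round, worth 0.75 × 629.785 = 472.33875 now. The home team offers 472.33875 and keeps 800 − 472.33875 = 327.66125.

472.34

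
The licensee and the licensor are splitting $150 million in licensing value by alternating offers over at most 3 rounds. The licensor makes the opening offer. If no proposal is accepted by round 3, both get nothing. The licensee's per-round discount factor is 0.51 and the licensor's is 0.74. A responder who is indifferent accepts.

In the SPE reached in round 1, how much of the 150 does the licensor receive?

130.11

Round 3 (the licensor proposes): rejection yields 0 for the licensee; the licensor offers 0 and keeps 150.
Round 2 (the licensee proposes): the licensor can get 150 next round, worth 0.74 × 150 = 111 now, so the licensee offers 111, keeping 39.
Round 1 (the licensor proposes): the licensee can get 39 next round, worth 0.51 × 39 = 19.89 now, so the licensor offers 19.89, keeping 130.11.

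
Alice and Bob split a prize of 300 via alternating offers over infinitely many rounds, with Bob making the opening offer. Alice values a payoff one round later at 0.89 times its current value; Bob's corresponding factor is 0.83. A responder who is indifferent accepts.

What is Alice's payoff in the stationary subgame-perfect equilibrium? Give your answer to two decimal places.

In a stationary SPE each proposer offers the other exactly their discounted continuation value.
If Bob keeps x when proposing and Alice keeps y when proposing, then x = 300 − 0.89y and y = 300 − 0.83x.
Solving: x = 300(1 − 0.89) / (1 − 0.83·0.89) = 33 / 0.2613 ≈ 126.2916.
Alice gets 300 − 126.2916 ≈ 173.7084.

173.71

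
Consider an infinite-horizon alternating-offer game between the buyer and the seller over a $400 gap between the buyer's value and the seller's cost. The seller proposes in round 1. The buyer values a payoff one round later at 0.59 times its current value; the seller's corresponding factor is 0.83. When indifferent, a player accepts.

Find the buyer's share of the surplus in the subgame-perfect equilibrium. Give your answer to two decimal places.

78.62

In a stationary SPE each proposer offers the other exactly their discounted continuation value.
If the seller keeps x when proposing and the buyer keeps y when proposing, then x = 400 − 0.59y and y = 400 − 0.83x.
Solving: x = 400(1 − 0.59) / (1 − 0.83·0.59) = 164 / 0.5103 ≈ 321.3796.
The buyer gets 400 − 321.3796 ≈ 78.6204.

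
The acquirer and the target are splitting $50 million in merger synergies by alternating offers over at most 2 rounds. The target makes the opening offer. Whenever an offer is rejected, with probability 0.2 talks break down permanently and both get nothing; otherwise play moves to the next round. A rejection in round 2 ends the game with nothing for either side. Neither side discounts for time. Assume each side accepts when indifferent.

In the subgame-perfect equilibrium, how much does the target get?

Round 2 (the acquirer proposes): rejection yields 0 for the target; the acquirer offers 0 and keeps 50.
Round 1 (the target proposes): rejecting gives the acquirer an expected 0.8 × 50 = 40; the target offers that and keeps 10.

10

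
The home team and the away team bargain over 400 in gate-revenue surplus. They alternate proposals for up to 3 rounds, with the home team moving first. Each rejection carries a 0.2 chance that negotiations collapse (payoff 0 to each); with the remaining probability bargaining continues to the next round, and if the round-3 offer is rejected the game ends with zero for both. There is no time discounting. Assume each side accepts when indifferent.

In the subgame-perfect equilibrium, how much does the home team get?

336

Round 3 (the home team proposes): rejection yields 0 for the away team; the home team offers 0 and keeps 400.
Round 2 (the away team proposes): rejecting gives the home team an expected 0.8 × 400 = 320; the away team offers that and keeps 80.
Round 1 (the home team proposes): rejecting gives the away team an expected 0.8 × 80 = 64; the home team offers that and keeps 336.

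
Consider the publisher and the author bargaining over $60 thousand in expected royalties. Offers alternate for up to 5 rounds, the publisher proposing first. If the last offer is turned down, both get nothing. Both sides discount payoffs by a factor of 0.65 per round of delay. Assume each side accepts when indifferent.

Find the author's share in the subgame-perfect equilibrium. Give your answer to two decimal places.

Round 5 (the publisher proposes): the author will accept anything ≥ 0, so the publisher offers 0 and keeps 60.
Round 4 (the author proposes): the publisher can get 60 next round, worth 0.65 × 60 = 39 now. The author offers 39 and keeps 60 − 39 = 21.
Round 3 (the publisher proposes): the author can get 21 next round, worth 0.65 × 21 = 13.65 now, so the publisher offers 13.65, keeping 46.35.
Round 2 (the author proposes): the publisher can get 46.35 next round, worth 0.65 × 46.35 = 30.1275 now, so the author offers 30.1275, keeping 29.8725.
Round 1 (the publisher proposes): the author can get 29.8725 next round, worth 0.65 × 29.8725 = 19.417125 now; the publisher offers that and keeps 40.582875.

19.42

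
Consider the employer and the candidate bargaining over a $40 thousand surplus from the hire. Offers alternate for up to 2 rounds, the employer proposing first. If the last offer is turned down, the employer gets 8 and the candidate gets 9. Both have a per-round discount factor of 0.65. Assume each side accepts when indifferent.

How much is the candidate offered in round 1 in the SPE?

20.8

Round 2 (the candidate proposes): the employer gets 8 if talks fail, so the candidate offers 8 and keeps 32.
Round 1 (the employer proposes): the candidate can get 32 next round, worth 0.65 × 32 = 20.8 now. The employer offers 20.8 and keeps 40 − 20.8 = 19.2.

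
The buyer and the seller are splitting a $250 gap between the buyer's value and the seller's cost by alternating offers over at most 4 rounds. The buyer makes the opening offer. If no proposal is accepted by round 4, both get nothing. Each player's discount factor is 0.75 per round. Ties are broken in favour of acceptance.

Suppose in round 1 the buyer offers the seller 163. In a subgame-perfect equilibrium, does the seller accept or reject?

Round 4 (the seller proposes): the buyer will accept anything ≥ 0, so the seller offers 0 and keeps 250.
Round 3 (the buyer proposes): the seller can get 250 next round, worth 0.75 × 250 = 187.5 now, so the buyer offers 187.5, keeping 62.5.
Round 2 (the seller proposes): the buyer can get 62.5 next round, worth 0.75 × 62.5 = 46.875 now. The seller offers 46.875 and keeps 250 − 46.875 = 203.125.
So by rejecting in round 1, the seller gets 203.125 next round, worth 0.75 × 203.125 = 152.34375 now.
Offer 163 ≥ 152.34375, so the seller accepts.

Accept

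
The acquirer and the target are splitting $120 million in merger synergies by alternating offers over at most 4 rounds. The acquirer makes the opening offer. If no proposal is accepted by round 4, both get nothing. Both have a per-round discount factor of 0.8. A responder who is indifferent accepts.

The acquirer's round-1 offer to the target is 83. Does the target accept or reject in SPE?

Accept

Round 4 (the target proposes): the acquirer will accept anything ≥ 0, so the target offers 0 and keeps 120.
Round 3 (the acquirer proposes): the target can get 120 next round, worth 0.8 × 120 = 96 now; the acquirer offers that and keeps 24.
Round 2 (the target proposes): the acquirer can get 24 next round, worth 0.8 × 24 = 19.2 now, so the target offers 19.2, keeping 100.8.
So by rejecting in round 1, the target gets 100.8 next round, worth 0.8 × 100.8 = 80.64 now.
Offer 83 ≥ 80.64, so the target accepts.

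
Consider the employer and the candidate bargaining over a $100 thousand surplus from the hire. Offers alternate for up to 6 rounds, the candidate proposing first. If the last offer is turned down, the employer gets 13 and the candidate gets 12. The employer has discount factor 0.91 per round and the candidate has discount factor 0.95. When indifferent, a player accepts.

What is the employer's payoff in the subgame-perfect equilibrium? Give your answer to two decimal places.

68.33

Round 6 (the employer proposes): the candidate gets 12 if talks fail, so the employer offers 12 and keeps 88.
Round 5 (the candidate proposes): the employer can get 88 next round, worth 0.91 × 88 = 80.08 now; the candidate offers that and keeps 19.92.
Round 4 (the employer proposes): the candidate can get 19.92 next round, worth 0.95 × 19.92 = 18.924 now. The employer offers 18.924 and keeps 100 − 18.924 = 81.076.
Round 3 (the candidate proposes): the employer can get 81.076 next round, worth 0.91 × 81.076 = 73.77916 now. The candidate offers 73.77916 and keeps 100 − 73.77916 = 26.22084.
Round 2 (the employer proposes): the candidate can get 26.22084 next round, worth 0.95 × 26.22084 = 24.909798 now. The employer offers 24.909798 and keeps 100 − 24.909798 = 75.090202.
Round 1 (the candidate proposes): the employer can get 75.090202 next round, worth 0.91 × 75.090202 = 68.33208382 now; the candidate offers that and keeps 31.66791618.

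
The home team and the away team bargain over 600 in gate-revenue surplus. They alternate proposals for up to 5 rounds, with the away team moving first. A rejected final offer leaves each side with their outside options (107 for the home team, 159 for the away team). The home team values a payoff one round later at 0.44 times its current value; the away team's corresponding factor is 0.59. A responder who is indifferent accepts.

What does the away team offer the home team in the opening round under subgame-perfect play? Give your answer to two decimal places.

143.55

Round 5 (the away team proposes): the home team gets 107 if talks fail, so the away team offers 107 and keeps 493.
Round 4 (the home team proposes): the away team can get 493 next round, worth 0.59 × 493 = 290.87 now, so the home team offers 290.87, keeping 309.13.
Round 3 (the away team proposes): the home team can get 309.13 next round, worth 0.44 × 309.13 = 136.0172 now, so the away team offers 136.0172, keeping 463.9828.
Round 2 (the home team proposes): the away team can get 463.9828 next round, worth 0.59 × 463.9828 = 273.749852 now, so the home team offers 273.749852, keeping 326.250148.
Round 1 (the away team proposes): the home team can get 326.250148 next round, worth 0.44 × 326.250148 = 143.55006512 now; the away team offers that and keeps 456.44993488.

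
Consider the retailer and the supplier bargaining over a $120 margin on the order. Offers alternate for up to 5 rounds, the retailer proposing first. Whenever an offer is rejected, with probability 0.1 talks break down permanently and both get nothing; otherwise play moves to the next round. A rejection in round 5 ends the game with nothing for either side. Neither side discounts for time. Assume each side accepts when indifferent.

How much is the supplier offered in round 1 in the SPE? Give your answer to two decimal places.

By backward induction:
Round 5 (the retailer proposes): the supplier will accept anything ≥ 0, so the retailer offers 0 and keeps 120.
Round 4 (the supplier proposes): rejecting gives the retailer an expected 0.9 × 120 = 108. The supplier offers 108 and keeps 120 − 108 = 12.
Round 3 (the retailer proposes): rejecting gives the supplier an expected 0.9 × 12 = 10.8; the retailer offers that and keeps 109.2.
Round 2 (the supplier proposes): rejecting gives the retailer an expected 0.9 × 109.2 = 98.28. The supplier offers 98.28 and keeps 120 − 98.28 = 21.72.
Round 1 (the retailer proposes): rejecting gives the supplier an expected 0.9 × 21.72 = 19.548. The retailer offers 19.548 and keeps 120 − 19.548 = 100.452.

19.55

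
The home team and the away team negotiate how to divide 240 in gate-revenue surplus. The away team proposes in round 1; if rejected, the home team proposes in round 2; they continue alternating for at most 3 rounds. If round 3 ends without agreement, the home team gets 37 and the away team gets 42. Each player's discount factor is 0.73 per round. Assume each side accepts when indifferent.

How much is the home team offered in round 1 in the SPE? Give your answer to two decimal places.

67.02

Round 3 (the away team proposes): the home team gets 37 if talks fail, so the away team offers 37 and keeps 203.
Round 2 (the home team proposes): the away team can get 203 next round, worth 0.73 × 203 = 148.19 now. The home team offers 148.19 and keeps 240 − 148.19 = 91.81.
Round 1 (the away team proposes): the home team can get 91.81 next round, worth 0.73 × 91.81 = 67.0213 now. The away team offers 67.0213 and keeps 240 − 67.0213 = 172.9787.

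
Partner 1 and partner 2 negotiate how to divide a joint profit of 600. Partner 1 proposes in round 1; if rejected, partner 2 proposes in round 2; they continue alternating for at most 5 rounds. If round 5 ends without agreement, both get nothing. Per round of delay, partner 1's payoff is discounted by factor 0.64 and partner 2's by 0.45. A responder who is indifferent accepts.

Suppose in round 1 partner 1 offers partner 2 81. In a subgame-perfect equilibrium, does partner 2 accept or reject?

Reject

Round 5 (partner 1 proposes): partner 2 will accept anything ≥ 0, so partner 1 offers 0 and keeps 600.
Round 4 (partner 2 proposes): partner 1 can get 600 next round, worth 0.64 × 600 = 384 now. Partner 2 offers 384 and keeps 600 − 384 = 216.
Round 3 (partner 1 proposes): partner 2 can get 216 next round, worth 0.45 × 216 = 97.2 now. Partner 1 offers 97.2 and keeps 600 − 97.2 = 502.8.
Round 2 (partner 2 proposes): partner 1 can get 502.8 next round, worth 0.64 × 502.8 = 321.792 now. Partner 2 offers 321.792 and keeps 600 − 321.792 = 278.208.
So by rejecting in round 1, partner 2 gets 278.208 next round, worth 0.45 × 278.208 = 125.1936 now.
Offer 81 < 125.1936, so partner 2 rejects.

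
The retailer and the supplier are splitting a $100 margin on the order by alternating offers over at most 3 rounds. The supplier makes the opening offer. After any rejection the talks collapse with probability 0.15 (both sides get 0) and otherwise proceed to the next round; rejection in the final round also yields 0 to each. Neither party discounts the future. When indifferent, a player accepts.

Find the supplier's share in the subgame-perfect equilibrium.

Round 3 (the supplier proposes): the retailer will accept anything ≥ 0, so the supplier offers 0 and keeps 100.
Round 2 (the retailer proposes): rejecting gives the supplier an expected 0.85 × 100 = 85. The retailer offers 85 and keeps 100 − 85 = 15.
Round 1 (the supplier proposes): rejecting gives the retailer an expected 0.85 × 15 = 12.75. The supplier offers 12.75 and keeps 100 − 12.75 = 87.25.

87.25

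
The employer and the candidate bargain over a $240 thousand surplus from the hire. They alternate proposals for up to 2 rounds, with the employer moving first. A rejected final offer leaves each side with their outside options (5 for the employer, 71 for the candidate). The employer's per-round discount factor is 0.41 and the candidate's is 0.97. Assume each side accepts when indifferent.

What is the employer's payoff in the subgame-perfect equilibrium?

12.05

Round 2 (the candidate proposes): the employer gets 5 if talks fail, so the candidate offers 5 and keeps 235.
Round 1 (the employer proposes): the candidate can get 235 next round, worth 0.97 × 235 = 227.95 now; the employer offers that and keeps 12.05.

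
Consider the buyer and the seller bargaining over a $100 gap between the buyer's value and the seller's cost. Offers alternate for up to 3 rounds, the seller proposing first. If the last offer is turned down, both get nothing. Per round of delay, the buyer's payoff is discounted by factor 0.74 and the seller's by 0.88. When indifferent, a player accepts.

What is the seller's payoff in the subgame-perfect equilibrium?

91.12

Round 3 (the seller proposes): the buyer will accept anything ≥ 0, so the seller offers 0 and keeps 100.
Round 2 (the buyer proposes): the seller can get 100 next round, worth 0.88 × 100 = 88 now. The buyer offers 88 and keeps 100 − 88 = 12.
Round 1 (the seller proposes): the buyer can get 12 next round, worth 0.74 × 12 = 8.88 now, so the seller offers 8.88, keeping 91.12.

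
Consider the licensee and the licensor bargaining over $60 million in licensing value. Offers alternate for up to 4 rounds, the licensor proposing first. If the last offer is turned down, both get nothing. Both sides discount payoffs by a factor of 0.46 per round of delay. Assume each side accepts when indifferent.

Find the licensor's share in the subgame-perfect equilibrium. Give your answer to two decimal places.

39.26

Solve by backward induction from round 4.
Round 4 (the licensee proposes): the licensor will accept anything ≥ 0, so the licensee offers 0 and keeps 60.
Round 3 (the licensor proposes): the licensee can get 60 next round, worth 0.46 × 60 = 27.6 now; the licensor offers that and keeps 32.4.
Round 2 (the licensee proposes): the licensor can get 32.4 next round, worth 0.46 × 32.4 = 14.904 now; the licensee offers that and keeps 45.096.
Round 1 (the licensor proposes): the licensee can get 45.096 next round, worth 0.46 × 45.096 = 20.74416 now, so the licensor offers 20.74416, keeping 39.25584.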